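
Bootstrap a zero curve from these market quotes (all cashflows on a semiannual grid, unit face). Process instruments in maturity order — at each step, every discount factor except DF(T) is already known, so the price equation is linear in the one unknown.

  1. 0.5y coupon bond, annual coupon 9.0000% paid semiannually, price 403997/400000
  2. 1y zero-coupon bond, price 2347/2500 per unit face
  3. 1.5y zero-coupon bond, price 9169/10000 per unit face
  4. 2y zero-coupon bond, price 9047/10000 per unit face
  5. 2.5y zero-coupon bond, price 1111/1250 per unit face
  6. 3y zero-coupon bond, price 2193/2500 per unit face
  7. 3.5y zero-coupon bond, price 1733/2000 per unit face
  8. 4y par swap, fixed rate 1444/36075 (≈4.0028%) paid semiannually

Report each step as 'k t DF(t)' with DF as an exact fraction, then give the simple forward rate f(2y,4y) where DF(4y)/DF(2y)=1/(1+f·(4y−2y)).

step 1 [0.5y] bond c/2=9/200: DF=(403997/400000 − 9/200·(0))/(1+9/200) = 1933/2000 ≈ 0.966500
step 2 [1y] zero: DF = P = 2347/2500 ≈ 0.938800
step 3 [1.5y] zero: DF = P = 9169/10000 ≈ 0.916900
step 4 [2y] zero: DF = P = 9047/10000 ≈ 0.904700
step 5 [2.5y] zero: DF = P = 1111/1250 ≈ 0.888800
step 6 [3y] zero: DF = P = 2193/2500 ≈ 0.877200
step 7 [3.5y] zero: DF = P = 1733/2000 ≈ 0.866500
step 8 [4y] swap r/2=722/36075: DF=(1 − 722/36075·(0.966500+0.938800+0.916900+0.904700+0.888800+0.877200+0.866500))/(1+722/36075) = 2139/2500 ≈ 0.855600

1 1/2 1933/2000
2 1 2347/2500
3 3/2 9169/10000
4 2 9047/10000
5 5/2 1111/1250
6 3 2193/2500
7 7/2 1733/2000
8 4 2139/2500
f(2y,4y) = ((9047/10000)/(2139/2500) − 1)/(2) = 491/17112 ≈ 2.8693%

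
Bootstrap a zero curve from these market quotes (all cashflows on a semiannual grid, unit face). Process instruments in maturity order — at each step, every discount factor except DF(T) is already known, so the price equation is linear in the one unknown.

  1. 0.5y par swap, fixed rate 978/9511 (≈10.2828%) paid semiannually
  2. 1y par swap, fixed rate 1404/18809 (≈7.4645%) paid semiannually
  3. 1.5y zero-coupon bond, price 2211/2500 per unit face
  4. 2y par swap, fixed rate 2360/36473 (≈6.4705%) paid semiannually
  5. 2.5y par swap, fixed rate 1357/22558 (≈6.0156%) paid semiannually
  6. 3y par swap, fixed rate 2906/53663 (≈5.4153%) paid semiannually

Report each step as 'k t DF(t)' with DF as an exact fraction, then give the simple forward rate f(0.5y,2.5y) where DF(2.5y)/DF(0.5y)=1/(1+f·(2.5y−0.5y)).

1 1/2 9511/10000
2 1 4649/5000
3 3/2 2211/2500
4 2 441/500
5 5/2 8643/10000
6 3 8547/10000
f(0.5y,2.5y) = ((9511/10000)/(8643/10000) − 1)/(2) = 434/8643 ≈ 5.0214%

step 1 [0.5y] swap r/2=489/9511: DF=(1 − 489/9511·(0))/(1+489/9511) = 9511/10000 ≈ 0.951100
step 2 [1y] swap r/2=702/18809: DF=(1 − 702/18809·(0.951100))/(1+702/18809) = 4649/5000 ≈ 0.929800
step 3 [1.5y] zero: DF = P = 2211/2500 ≈ 0.884400
step 4 [2y] swap r/2=1180/36473: DF=(1 − 1180/36473·(0.951100+0.929800+0.884400))/(1+1180/36473) = 441/500 ≈ 0.882000
step 5 [2.5y] swap r/2=1357/45116: DF=(1 − 1357/45116·(0.951100+0.929800+0.884400+0.882000))/(1+1357/45116) = 8643/10000 ≈ 0.864300
step 6 [3y] swap r/2=1453/53663: DF=(1 − 1453/53663·(0.951100+0.929800+0.884400+0.882000+0.864300))/(1+1453/53663) = 8547/10000 ≈ 0.854700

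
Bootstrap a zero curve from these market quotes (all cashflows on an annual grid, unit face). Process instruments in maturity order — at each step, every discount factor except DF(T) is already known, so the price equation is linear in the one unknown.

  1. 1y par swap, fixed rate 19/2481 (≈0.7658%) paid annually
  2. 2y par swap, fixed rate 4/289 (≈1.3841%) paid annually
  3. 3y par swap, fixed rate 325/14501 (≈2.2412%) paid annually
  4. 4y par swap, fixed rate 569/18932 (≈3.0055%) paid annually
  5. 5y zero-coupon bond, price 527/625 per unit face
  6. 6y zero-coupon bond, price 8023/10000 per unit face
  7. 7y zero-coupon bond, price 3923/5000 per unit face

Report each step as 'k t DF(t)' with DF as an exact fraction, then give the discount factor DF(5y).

1 1 2481/2500
2 2 608/625
3 3 187/200
4 4 4431/5000
5 5 527/625
6 6 8023/10000
7 7 3923/5000
DF(5y) = 527/625 ≈ 0.843200

step 1 [1y] swap r/1=19/2481: DF=(1 − 19/2481·(0))/(1+19/2481) = 2481/2500 ≈ 0.992400
step 2 [2y] swap r/1=4/289: DF=(1 − 4/289·(0.992400))/(1+4/289) = 608/625 ≈ 0.972800
step 3 [3y] swap r/1=325/14501: DF=(1 − 325/14501·(0.992400+0.972800))/(1+325/14501) = 187/200 ≈ 0.935000
step 4 [4y] swap r/1=569/18932: DF=(1 − 569/18932·(0.992400+0.972800+0.935000))/(1+569/18932) = 4431/5000 ≈ 0.886200
step 5 [5y] zero: DF = P = 527/625 ≈ 0.843200
step 6 [6y] zero: DF = P = 8023/10000 ≈ 0.802300
step 7 [7y] zero: DF = P = 3923/5000 ≈ 0.784600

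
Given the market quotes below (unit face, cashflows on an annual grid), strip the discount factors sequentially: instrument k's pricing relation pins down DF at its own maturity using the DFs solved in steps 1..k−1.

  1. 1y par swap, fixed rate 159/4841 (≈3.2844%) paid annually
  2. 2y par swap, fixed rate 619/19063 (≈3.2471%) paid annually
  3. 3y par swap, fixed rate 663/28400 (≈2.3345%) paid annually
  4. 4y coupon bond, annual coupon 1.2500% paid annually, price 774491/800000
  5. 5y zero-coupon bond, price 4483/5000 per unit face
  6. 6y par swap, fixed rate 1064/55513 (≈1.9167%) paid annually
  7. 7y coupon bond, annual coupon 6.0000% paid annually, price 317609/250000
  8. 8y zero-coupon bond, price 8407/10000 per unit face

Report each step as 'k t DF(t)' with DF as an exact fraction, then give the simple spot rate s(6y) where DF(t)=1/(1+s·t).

step 1 [1y] swap r/1=159/4841: DF=(1 − 159/4841·(0))/(1+159/4841) = 4841/5000 ≈ 0.968200
step 2 [2y] swap r/1=619/19063: DF=(1 − 619/19063·(0.968200))/(1+619/19063) = 9381/10000 ≈ 0.938100
step 3 [3y] swap r/1=663/28400: DF=(1 − 663/28400·(0.968200+0.938100))/(1+663/28400) = 9337/10000 ≈ 0.933700
step 4 [4y] bond c/1=1/80: DF=(774491/800000 − 1/80·(0.968200+0.938100+0.933700))/(1+1/80) = 9211/10000 ≈ 0.921100
step 5 [5y] zero: DF = P = 4483/5000 ≈ 0.896600
step 6 [6y] swap r/1=1064/55513: DF=(1 − 1064/55513·(0.968200+0.938100+0.933700+0.921100+0.896600))/(1+1064/55513) = 1117/1250 ≈ 0.893600
step 7 [7y] bond c/1=3/50: DF=(317609/250000 − 3/50·(0.968200+0.938100+0.933700+0.921100+0.896600+0.893600))/(1+3/50) = 8843/10000 ≈ 0.884300
step 8 [8y] zero: DF = P = 8407/10000 ≈ 0.840700

1 1 4841/5000
2 2 9381/10000
3 3 9337/10000
4 4 9211/10000
5 5 4483/5000
6 6 1117/1250
7 7 8843/10000
8 8 8407/10000
s(6y) = (1/(1117/1250) − 1)/(6) = 133/6702 ≈ 1.9845%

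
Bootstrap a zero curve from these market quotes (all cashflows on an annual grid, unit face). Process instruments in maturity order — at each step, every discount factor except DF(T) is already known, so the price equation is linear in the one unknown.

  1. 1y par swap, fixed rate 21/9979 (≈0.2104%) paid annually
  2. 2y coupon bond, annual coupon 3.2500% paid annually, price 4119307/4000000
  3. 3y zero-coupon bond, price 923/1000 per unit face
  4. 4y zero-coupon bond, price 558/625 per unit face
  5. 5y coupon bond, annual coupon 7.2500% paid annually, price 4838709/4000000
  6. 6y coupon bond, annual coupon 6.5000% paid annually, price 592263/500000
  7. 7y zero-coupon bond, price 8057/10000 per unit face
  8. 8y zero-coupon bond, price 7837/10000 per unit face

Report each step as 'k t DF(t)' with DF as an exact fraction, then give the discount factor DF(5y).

1 1 9979/10000
2 2 483/500
3 3 923/1000
4 4 558/625
5 5 2181/2500
6 6 8283/10000
7 7 8057/10000
8 8 7837/10000
DF(5y) = 2181/2500 ≈ 0.872400

step 1 [1y] swap r/1=21/9979: DF=(1 − 21/9979·(0))/(1+21/9979) = 9979/10000 ≈ 0.997900
step 2 [2y] bond c/1=13/400: DF=(4119307/4000000 − 13/400·(0.997900))/(1+13/400) = 483/500 ≈ 0.966000
step 3 [3y] zero: DF = P = 923/1000 ≈ 0.923000
step 4 [4y] zero: DF = P = 558/625 ≈ 0.892800
step 5 [5y] bond c/1=29/400: DF=(4838709/4000000 − 29/400·(0.997900+0.966000+0.923000+0.892800))/(1+29/400) = 2181/2500 ≈ 0.872400
step 6 [6y] bond c/1=13/200: DF=(592263/500000 − 13/200·(0.997900+0.966000+0.923000+0.892800+0.872400))/(1+13/200) = 8283/10000 ≈ 0.828300
step 7 [7y] zero: DF = P = 8057/10000 ≈ 0.805700
step 8 [8y] zero: DF = P = 7837/10000 ≈ 0.783700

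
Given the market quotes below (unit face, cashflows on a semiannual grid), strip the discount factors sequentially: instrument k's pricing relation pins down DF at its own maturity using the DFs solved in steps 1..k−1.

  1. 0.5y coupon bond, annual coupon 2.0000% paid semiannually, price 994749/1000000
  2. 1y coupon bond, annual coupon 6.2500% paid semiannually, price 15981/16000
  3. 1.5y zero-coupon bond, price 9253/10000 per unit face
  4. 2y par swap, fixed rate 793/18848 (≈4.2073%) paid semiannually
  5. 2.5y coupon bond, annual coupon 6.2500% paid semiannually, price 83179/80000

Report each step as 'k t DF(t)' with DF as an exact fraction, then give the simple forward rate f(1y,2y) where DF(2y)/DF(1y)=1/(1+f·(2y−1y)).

1 1/2 9849/10000
2 1 9387/10000
3 3/2 9253/10000
4 2 9207/10000
5 5/2 447/500
f(1y,2y) = ((9387/10000)/(9207/10000) − 1)/(1) = 20/1023 ≈ 1.9550%

step 1 [0.5y] bond c/2=1/100: DF=(994749/1000000 − 1/100·(0))/(1+1/100) = 9849/10000 ≈ 0.984900
step 2 [1y] bond c/2=1/32: DF=(15981/16000 − 1/32·(0.984900))/(1+1/32) = 9387/10000 ≈ 0.938700
step 3 [1.5y] zero: DF = P = 9253/10000 ≈ 0.925300
step 4 [2y] swap r/2=793/37696: DF=(1 − 793/37696·(0.984900+0.938700+0.925300))/(1+793/37696) = 9207/10000 ≈ 0.920700
step 5 [2.5y] bond c/2=1/32: DF=(83179/80000 − 1/32·(0.984900+0.938700+0.925300+0.920700))/(1+1/32) = 447/500 ≈ 0.894000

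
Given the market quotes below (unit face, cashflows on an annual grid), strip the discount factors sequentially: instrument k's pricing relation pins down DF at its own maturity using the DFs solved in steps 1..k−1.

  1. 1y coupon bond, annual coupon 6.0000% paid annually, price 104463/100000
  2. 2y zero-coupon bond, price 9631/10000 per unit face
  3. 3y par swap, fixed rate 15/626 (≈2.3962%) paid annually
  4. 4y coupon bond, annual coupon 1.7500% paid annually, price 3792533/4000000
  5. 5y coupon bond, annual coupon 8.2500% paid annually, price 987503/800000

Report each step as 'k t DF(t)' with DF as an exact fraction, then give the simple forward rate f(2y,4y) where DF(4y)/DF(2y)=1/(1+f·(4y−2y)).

step 1 [1y] bond c/1=3/50: DF=(104463/100000 − 3/50·(0))/(1+3/50) = 1971/2000 ≈ 0.985500
step 2 [2y] zero: DF = P = 9631/10000 ≈ 0.963100
step 3 [3y] swap r/1=15/626: DF=(1 − 15/626·(0.985500+0.963100))/(1+15/626) = 931/1000 ≈ 0.931000
step 4 [4y] bond c/1=7/400: DF=(3792533/4000000 − 7/400·(0.985500+0.963100+0.931000))/(1+7/400) = 8823/10000 ≈ 0.882300
step 5 [5y] bond c/1=33/400: DF=(987503/800000 − 33/400·(0.985500+0.963100+0.931000+0.882300))/(1+33/400) = 1067/1250 ≈ 0.853600

1 1 1971/2000
2 2 9631/10000
3 3 931/1000
4 4 8823/10000
5 5 1067/1250
f(2y,4y) = ((9631/10000)/(8823/10000) − 1)/(2) = 404/8823 ≈ 4.5789%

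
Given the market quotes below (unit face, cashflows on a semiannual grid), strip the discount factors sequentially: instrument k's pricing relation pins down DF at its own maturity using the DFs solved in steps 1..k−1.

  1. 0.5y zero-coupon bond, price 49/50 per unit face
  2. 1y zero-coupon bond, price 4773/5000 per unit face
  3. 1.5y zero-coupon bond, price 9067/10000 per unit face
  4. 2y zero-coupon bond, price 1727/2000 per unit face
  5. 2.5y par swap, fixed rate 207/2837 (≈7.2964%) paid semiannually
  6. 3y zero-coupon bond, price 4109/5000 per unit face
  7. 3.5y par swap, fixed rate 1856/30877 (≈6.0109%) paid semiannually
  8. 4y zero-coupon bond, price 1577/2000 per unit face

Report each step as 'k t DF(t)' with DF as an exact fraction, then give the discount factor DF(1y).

step 1 [0.5y] zero: DF = P = 49/50 ≈ 0.980000
step 2 [1y] zero: DF = P = 4773/5000 ≈ 0.954600
step 3 [1.5y] zero: DF = P = 9067/10000 ≈ 0.906700
step 4 [2y] zero: DF = P = 1727/2000 ≈ 0.863500
step 5 [2.5y] swap r/2=207/5674: DF=(1 − 207/5674·(0.980000+0.954600+0.906700+0.863500))/(1+207/5674) = 1043/1250 ≈ 0.834400
step 6 [3y] zero: DF = P = 4109/5000 ≈ 0.821800
step 7 [3.5y] swap r/2=928/30877: DF=(1 − 928/30877·(0.980000+0.954600+0.906700+0.863500+0.834400+0.821800))/(1+928/30877) = 509/625 ≈ 0.814400
step 8 [4y] zero: DF = P = 1577/2000 ≈ 0.788500

1 1/2 49/50
2 1 4773/5000
3 3/2 9067/10000
4 2 1727/2000
5 5/2 1043/1250
6 3 4109/5000
7 7/2 509/625
8 4 1577/2000
DF(1y) = 4773/5000 ≈ 0.954600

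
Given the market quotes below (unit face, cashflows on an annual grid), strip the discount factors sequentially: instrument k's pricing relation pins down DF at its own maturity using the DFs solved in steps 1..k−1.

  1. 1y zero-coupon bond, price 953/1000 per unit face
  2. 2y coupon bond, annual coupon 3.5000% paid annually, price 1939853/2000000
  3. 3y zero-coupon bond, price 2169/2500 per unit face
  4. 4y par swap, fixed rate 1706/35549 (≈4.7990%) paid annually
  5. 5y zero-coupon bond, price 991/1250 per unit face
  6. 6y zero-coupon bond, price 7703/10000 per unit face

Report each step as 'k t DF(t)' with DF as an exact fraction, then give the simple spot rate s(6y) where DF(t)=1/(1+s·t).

step 1 [1y] zero: DF = P = 953/1000 ≈ 0.953000
step 2 [2y] bond c/1=7/200: DF=(1939853/2000000 − 7/200·(0.953000))/(1+7/200) = 9049/10000 ≈ 0.904900
step 3 [3y] zero: DF = P = 2169/2500 ≈ 0.867600
step 4 [4y] swap r/1=1706/35549: DF=(1 − 1706/35549·(0.953000+0.904900+0.867600))/(1+1706/35549) = 4147/5000 ≈ 0.829400
step 5 [5y] zero: DF = P = 991/1250 ≈ 0.792800
step 6 [6y] zero: DF = P = 7703/10000 ≈ 0.770300

1 1 953/1000
2 2 9049/10000
3 3 2169/2500
4 4 4147/5000
5 5 991/1250
6 6 7703/10000
s(6y) = (1/(7703/10000) − 1)/(6) = 2297/46218 ≈ 4.9699%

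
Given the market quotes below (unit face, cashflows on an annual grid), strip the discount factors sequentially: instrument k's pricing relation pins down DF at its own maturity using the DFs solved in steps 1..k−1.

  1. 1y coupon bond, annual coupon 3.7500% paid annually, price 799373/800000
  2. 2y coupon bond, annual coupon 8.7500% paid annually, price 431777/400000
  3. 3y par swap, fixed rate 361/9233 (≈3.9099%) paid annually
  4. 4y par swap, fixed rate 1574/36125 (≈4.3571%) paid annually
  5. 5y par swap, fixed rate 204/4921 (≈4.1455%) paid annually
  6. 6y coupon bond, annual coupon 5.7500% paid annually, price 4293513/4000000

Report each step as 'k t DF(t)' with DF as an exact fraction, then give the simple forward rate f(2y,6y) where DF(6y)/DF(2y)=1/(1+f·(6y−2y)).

step 1 [1y] bond c/1=3/80: DF=(799373/800000 − 3/80·(0))/(1+3/80) = 9631/10000 ≈ 0.963100
step 2 [2y] bond c/1=7/80: DF=(431777/400000 − 7/80·(0.963100))/(1+7/80) = 9151/10000 ≈ 0.915100
step 3 [3y] swap r/1=361/9233: DF=(1 − 361/9233·(0.963100+0.915100))/(1+361/9233) = 8917/10000 ≈ 0.891700
step 4 [4y] swap r/1=1574/36125: DF=(1 − 1574/36125·(0.963100+0.915100+0.891700))/(1+1574/36125) = 4213/5000 ≈ 0.842600
step 5 [5y] swap r/1=204/4921: DF=(1 − 204/4921·(0.963100+0.915100+0.891700+0.842600))/(1+204/4921) = 2041/2500 ≈ 0.816400
step 6 [6y] bond c/1=23/400: DF=(4293513/4000000 − 23/400·(0.963100+0.915100+0.891700+0.842600+0.816400))/(1+23/400) = 3871/5000 ≈ 0.774200

1 1 9631/10000
2 2 9151/10000
3 3 8917/10000
4 4 4213/5000
5 5 2041/2500
6 6 3871/5000
f(2y,6y) = ((9151/10000)/(3871/5000) − 1)/(4) = 1409/30968 ≈ 4.5499%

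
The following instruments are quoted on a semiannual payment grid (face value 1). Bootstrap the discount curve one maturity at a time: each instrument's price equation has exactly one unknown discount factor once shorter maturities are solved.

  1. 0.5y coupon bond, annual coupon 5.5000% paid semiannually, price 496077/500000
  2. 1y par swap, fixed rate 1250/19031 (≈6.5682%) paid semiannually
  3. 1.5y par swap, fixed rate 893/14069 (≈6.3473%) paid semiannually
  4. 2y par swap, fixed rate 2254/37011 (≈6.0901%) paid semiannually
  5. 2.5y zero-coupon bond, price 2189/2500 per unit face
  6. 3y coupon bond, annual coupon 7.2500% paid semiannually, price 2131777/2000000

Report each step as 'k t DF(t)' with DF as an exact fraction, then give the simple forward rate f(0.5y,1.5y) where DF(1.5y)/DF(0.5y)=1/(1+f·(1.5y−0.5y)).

step 1 [0.5y] bond c/2=11/400: DF=(496077/500000 − 11/400·(0))/(1+11/400) = 1207/1250 ≈ 0.965600
step 2 [1y] swap r/2=625/19031: DF=(1 − 625/19031·(0.965600))/(1+625/19031) = 15/16 ≈ 0.937500
step 3 [1.5y] swap r/2=893/28138: DF=(1 − 893/28138·(0.965600+0.937500))/(1+893/28138) = 9107/10000 ≈ 0.910700
step 4 [2y] swap r/2=1127/37011: DF=(1 − 1127/37011·(0.965600+0.937500+0.910700))/(1+1127/37011) = 8873/10000 ≈ 0.887300
step 5 [2.5y] zero: DF = P = 2189/2500 ≈ 0.875600
step 6 [3y] bond c/2=29/800: DF=(2131777/2000000 − 29/800·(0.965600+0.937500+0.910700+0.887300+0.875600))/(1+29/800) = 1737/2000 ≈ 0.868500

1 1/2 1207/1250
2 1 15/16
3 3/2 9107/10000
4 2 8873/10000
5 5/2 2189/2500
6 3 1737/2000
f(0.5y,1.5y) = ((1207/1250)/(9107/10000) − 1)/(1) = 549/9107 ≈ 6.0283%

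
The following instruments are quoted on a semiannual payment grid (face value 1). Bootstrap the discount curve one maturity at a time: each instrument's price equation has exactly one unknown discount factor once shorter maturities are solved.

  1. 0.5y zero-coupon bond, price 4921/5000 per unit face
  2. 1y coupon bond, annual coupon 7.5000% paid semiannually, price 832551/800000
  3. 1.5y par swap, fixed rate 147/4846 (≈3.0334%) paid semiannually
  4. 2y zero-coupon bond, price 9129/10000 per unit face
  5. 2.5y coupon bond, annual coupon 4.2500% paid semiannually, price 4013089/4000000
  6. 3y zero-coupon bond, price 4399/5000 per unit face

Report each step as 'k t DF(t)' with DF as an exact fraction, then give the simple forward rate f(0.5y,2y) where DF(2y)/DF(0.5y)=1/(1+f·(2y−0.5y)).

step 1 [0.5y] zero: DF = P = 4921/5000 ≈ 0.984200
step 2 [1y] bond c/2=3/80: DF=(832551/800000 − 3/80·(0.984200))/(1+3/80) = 387/400 ≈ 0.967500
step 3 [1.5y] swap r/2=147/9692: DF=(1 − 147/9692·(0.984200+0.967500))/(1+147/9692) = 9559/10000 ≈ 0.955900
step 4 [2y] zero: DF = P = 9129/10000 ≈ 0.912900
step 5 [2.5y] bond c/2=17/800: DF=(4013089/4000000 − 17/800·(0.984200+0.967500+0.955900+0.912900))/(1+17/800) = 9029/10000 ≈ 0.902900
step 6 [3y] zero: DF = P = 4399/5000 ≈ 0.879800

1 1/2 4921/5000
2 1 387/400
3 3/2 9559/10000
4 2 9129/10000
5 5/2 9029/10000
6 3 4399/5000
f(0.5y,2y) = ((4921/5000)/(9129/10000) − 1)/(3/2) = 1426/27387 ≈ 5.2068%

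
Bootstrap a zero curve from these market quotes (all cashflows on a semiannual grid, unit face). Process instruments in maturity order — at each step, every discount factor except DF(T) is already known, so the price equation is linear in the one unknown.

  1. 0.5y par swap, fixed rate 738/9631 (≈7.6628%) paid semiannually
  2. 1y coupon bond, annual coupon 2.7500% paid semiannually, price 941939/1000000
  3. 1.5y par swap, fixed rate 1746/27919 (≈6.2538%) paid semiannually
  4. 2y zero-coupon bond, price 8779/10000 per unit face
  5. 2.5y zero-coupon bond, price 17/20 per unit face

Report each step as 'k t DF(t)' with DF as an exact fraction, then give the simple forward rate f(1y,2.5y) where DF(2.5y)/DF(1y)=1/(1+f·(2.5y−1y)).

step 1 [0.5y] swap r/2=369/9631: DF=(1 − 369/9631·(0))/(1+369/9631) = 9631/10000 ≈ 0.963100
step 2 [1y] bond c/2=11/800: DF=(941939/1000000 − 11/800·(0.963100))/(1+11/800) = 9161/10000 ≈ 0.916100
step 3 [1.5y] swap r/2=873/27919: DF=(1 − 873/27919·(0.963100+0.916100))/(1+873/27919) = 9127/10000 ≈ 0.912700
step 4 [2y] zero: DF = P = 8779/10000 ≈ 0.877900
step 5 [2.5y] zero: DF = P = 17/20 ≈ 0.850000

1 1/2 9631/10000
2 1 9161/10000
3 3/2 9127/10000
4 2 8779/10000
5 5/2 17/20
f(1y,2.5y) = ((9161/10000)/(17/20) − 1)/(3/2) = 661/12750 ≈ 5.1843%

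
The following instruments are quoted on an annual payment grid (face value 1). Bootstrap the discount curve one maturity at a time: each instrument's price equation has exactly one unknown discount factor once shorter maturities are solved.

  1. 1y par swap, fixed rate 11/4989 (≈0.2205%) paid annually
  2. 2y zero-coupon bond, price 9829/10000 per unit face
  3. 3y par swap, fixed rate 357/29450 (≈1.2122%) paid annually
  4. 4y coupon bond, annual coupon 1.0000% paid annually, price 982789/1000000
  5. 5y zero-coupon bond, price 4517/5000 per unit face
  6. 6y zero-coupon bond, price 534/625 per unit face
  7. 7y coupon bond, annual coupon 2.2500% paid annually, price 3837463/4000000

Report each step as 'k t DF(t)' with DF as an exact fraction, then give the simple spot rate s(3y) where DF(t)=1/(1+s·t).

step 1 [1y] swap r/1=11/4989: DF=(1 − 11/4989·(0))/(1+11/4989) = 4989/5000 ≈ 0.997800
step 2 [2y] zero: DF = P = 9829/10000 ≈ 0.982900
step 3 [3y] swap r/1=357/29450: DF=(1 − 357/29450·(0.997800+0.982900))/(1+357/29450) = 9643/10000 ≈ 0.964300
step 4 [4y] bond c/1=1/100: DF=(982789/1000000 − 1/100·(0.997800+0.982900+0.964300))/(1+1/100) = 9439/10000 ≈ 0.943900
step 5 [5y] zero: DF = P = 4517/5000 ≈ 0.903400
step 6 [6y] zero: DF = P = 534/625 ≈ 0.854400
step 7 [7y] bond c/1=9/400: DF=(3837463/4000000 − 9/400·(0.997800+0.982900+0.964300+0.943900+0.903400+0.854400))/(1+9/400) = 407/500 ≈ 0.814000

1 1 4989/5000
2 2 9829/10000
3 3 9643/10000
4 4 9439/10000
5 5 4517/5000
6 6 534/625
7 7 407/500
s(3y) = (1/(9643/10000) − 1)/(3) = 119/9643 ≈ 1.2341%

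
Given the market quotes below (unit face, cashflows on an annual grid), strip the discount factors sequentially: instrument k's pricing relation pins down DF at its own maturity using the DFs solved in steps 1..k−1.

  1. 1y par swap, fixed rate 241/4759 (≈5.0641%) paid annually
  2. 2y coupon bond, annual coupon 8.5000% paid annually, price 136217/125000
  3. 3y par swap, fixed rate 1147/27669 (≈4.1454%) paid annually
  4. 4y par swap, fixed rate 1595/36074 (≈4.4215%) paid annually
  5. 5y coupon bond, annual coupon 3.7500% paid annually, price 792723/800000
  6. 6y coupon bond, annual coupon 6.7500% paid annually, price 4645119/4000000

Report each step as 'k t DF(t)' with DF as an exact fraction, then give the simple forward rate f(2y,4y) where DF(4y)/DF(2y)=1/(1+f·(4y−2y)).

step 1 [1y] swap r/1=241/4759: DF=(1 − 241/4759·(0))/(1+241/4759) = 4759/5000 ≈ 0.951800
step 2 [2y] bond c/1=17/200: DF=(136217/125000 − 17/200·(0.951800))/(1+17/200) = 4649/5000 ≈ 0.929800
step 3 [3y] swap r/1=1147/27669: DF=(1 − 1147/27669·(0.951800+0.929800))/(1+1147/27669) = 8853/10000 ≈ 0.885300
step 4 [4y] swap r/1=1595/36074: DF=(1 − 1595/36074·(0.951800+0.929800+0.885300))/(1+1595/36074) = 1681/2000 ≈ 0.840500
step 5 [5y] bond c/1=3/80: DF=(792723/800000 − 3/80·(0.951800+0.929800+0.885300+0.840500))/(1+3/80) = 8247/10000 ≈ 0.824700
step 6 [6y] bond c/1=27/400: DF=(4645119/4000000 − 27/400·(0.951800+0.929800+0.885300+0.840500+0.824700))/(1+27/400) = 2019/2500 ≈ 0.807600

1 1 4759/5000
2 2 4649/5000
3 3 8853/10000
4 4 1681/2000
5 5 8247/10000
6 6 2019/2500
f(2y,4y) = ((4649/5000)/(1681/2000) − 1)/(2) = 893/16810 ≈ 5.3123%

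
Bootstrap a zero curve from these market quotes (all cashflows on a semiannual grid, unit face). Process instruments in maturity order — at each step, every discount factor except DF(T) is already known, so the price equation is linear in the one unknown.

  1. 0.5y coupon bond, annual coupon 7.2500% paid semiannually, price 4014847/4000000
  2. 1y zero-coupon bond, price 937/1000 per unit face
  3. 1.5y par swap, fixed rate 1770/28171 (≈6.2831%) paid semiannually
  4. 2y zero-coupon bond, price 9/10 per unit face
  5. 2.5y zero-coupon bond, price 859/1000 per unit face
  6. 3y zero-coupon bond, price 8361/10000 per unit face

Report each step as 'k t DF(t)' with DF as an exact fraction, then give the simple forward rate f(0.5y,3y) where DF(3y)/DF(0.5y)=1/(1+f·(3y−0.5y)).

step 1 [0.5y] bond c/2=29/800: DF=(4014847/4000000 − 29/800·(0))/(1+29/800) = 4843/5000 ≈ 0.968600
step 2 [1y] zero: DF = P = 937/1000 ≈ 0.937000
step 3 [1.5y] swap r/2=885/28171: DF=(1 − 885/28171·(0.968600+0.937000))/(1+885/28171) = 1823/2000 ≈ 0.911500
step 4 [2y] zero: DF = P = 9/10 ≈ 0.900000
step 5 [2.5y] zero: DF = P = 859/1000 ≈ 0.859000
step 6 [3y] zero: DF = P = 8361/10000 ≈ 0.836100

1 1/2 4843/5000
2 1 937/1000
3 3/2 1823/2000
4 2 9/10
5 5/2 859/1000
6 3 8361/10000
f(0.5y,3y) = ((4843/5000)/(8361/10000) − 1)/(5/2) = 530/8361 ≈ 6.3390%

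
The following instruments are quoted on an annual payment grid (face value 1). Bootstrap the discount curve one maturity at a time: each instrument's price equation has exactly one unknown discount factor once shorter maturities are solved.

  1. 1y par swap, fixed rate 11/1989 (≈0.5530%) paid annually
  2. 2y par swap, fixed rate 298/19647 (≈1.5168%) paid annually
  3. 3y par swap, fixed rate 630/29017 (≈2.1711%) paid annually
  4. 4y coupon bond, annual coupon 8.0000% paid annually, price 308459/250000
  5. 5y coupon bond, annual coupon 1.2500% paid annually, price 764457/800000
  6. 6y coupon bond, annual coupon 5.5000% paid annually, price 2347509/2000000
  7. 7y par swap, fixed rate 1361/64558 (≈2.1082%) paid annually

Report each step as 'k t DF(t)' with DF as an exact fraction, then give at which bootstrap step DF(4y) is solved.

step 1 [1y] swap r/1=11/1989: DF=(1 − 11/1989·(0))/(1+11/1989) = 1989/2000 ≈ 0.994500
step 2 [2y] swap r/1=298/19647: DF=(1 − 298/19647·(0.994500))/(1+298/19647) = 4851/5000 ≈ 0.970200
step 3 [3y] swap r/1=630/29017: DF=(1 − 630/29017·(0.994500+0.970200))/(1+630/29017) = 937/1000 ≈ 0.937000
step 4 [4y] bond c/1=2/25: DF=(308459/250000 − 2/25·(0.994500+0.970200+0.937000))/(1+2/25) = 371/400 ≈ 0.927500
step 5 [5y] bond c/1=1/80: DF=(764457/800000 − 1/80·(0.994500+0.970200+0.937000+0.927500))/(1+1/80) = 1793/2000 ≈ 0.896500
step 6 [6y] bond c/1=11/200: DF=(2347509/2000000 − 11/200·(0.994500+0.970200+0.937000+0.927500+0.896500))/(1+11/200) = 4331/5000 ≈ 0.866200
step 7 [7y] swap r/1=1361/64558: DF=(1 − 1361/64558·(0.994500+0.970200+0.937000+0.927500+0.896500+0.866200))/(1+1361/64558) = 8639/10000 ≈ 0.863900

1 1 1989/2000
2 2 4851/5000
3 3 937/1000
4 4 371/400
5 5 1793/2000
6 6 4331/5000
7 7 8639/10000
DF(4y) is solved at step 4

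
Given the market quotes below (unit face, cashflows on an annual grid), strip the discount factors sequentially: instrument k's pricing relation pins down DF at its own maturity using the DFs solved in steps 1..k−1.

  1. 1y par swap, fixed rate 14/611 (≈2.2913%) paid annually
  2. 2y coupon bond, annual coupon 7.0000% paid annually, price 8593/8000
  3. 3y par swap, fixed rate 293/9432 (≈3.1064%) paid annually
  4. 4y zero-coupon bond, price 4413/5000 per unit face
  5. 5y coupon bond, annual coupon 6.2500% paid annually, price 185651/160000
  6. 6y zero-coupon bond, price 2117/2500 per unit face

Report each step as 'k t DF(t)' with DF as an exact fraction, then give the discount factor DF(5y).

step 1 [1y] swap r/1=14/611: DF=(1 − 14/611·(0))/(1+14/611) = 611/625 ≈ 0.977600
step 2 [2y] bond c/1=7/100: DF=(8593/8000 − 7/100·(0.977600))/(1+7/100) = 9399/10000 ≈ 0.939900
step 3 [3y] swap r/1=293/9432: DF=(1 − 293/9432·(0.977600+0.939900))/(1+293/9432) = 9121/10000 ≈ 0.912100
step 4 [4y] zero: DF = P = 4413/5000 ≈ 0.882600
step 5 [5y] bond c/1=1/16: DF=(185651/160000 − 1/16·(0.977600+0.939900+0.912100+0.882600))/(1+1/16) = 8737/10000 ≈ 0.873700
step 6 [6y] zero: DF = P = 2117/2500 ≈ 0.846800

1 1 611/625
2 2 9399/10000
3 3 9121/10000
4 4 4413/5000
5 5 8737/10000
6 6 2117/2500
DF(5y) = 8737/10000 ≈ 0.873700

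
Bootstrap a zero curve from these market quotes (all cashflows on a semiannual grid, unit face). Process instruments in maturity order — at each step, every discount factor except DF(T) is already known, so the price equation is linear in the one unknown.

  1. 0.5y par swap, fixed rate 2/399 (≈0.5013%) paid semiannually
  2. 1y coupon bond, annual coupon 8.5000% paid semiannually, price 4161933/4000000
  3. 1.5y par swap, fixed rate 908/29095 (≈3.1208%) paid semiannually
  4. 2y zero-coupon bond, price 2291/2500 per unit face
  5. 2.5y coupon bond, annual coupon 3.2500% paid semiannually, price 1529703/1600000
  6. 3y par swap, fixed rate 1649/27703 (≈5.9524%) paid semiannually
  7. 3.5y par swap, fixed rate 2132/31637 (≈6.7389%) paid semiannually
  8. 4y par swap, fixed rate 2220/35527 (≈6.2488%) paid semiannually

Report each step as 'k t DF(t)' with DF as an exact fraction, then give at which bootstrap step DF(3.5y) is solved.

1 1/2 399/400
2 1 4787/5000
3 3/2 4773/5000
4 2 2291/2500
5 5/2 2199/2500
6 3 8351/10000
7 7/2 1967/2500
8 4 389/500
DF(3.5y) is solved at step 7

step 1 [0.5y] swap r/2=1/399: DF=(1 − 1/399·(0))/(1+1/399) = 399/400 ≈ 0.997500
step 2 [1y] bond c/2=17/400: DF=(4161933/4000000 − 17/400·(0.997500))/(1+17/400) = 4787/5000 ≈ 0.957400
step 3 [1.5y] swap r/2=454/29095: DF=(1 − 454/29095·(0.997500+0.957400))/(1+454/29095) = 4773/5000 ≈ 0.954600
step 4 [2y] zero: DF = P = 2291/2500 ≈ 0.916400
step 5 [2.5y] bond c/2=13/800: DF=(1529703/1600000 − 13/800·(0.997500+0.957400+0.954600+0.916400))/(1+13/800) = 2199/2500 ≈ 0.879600
step 6 [3y] swap r/2=1649/55406: DF=(1 − 1649/55406·(0.997500+0.957400+0.954600+0.916400+0.879600))/(1+1649/55406) = 8351/10000 ≈ 0.835100
step 7 [3.5y] swap r/2=1066/31637: DF=(1 − 1066/31637·(0.997500+0.957400+0.954600+0.916400+0.879600+0.835100))/(1+1066/31637) = 1967/2500 ≈ 0.786800
step 8 [4y] swap r/2=1110/35527: DF=(1 − 1110/35527·(0.997500+0.957400+0.954600+0.916400+0.879600+0.835100+0.786800))/(1+1110/35527) = 389/500 ≈ 0.778000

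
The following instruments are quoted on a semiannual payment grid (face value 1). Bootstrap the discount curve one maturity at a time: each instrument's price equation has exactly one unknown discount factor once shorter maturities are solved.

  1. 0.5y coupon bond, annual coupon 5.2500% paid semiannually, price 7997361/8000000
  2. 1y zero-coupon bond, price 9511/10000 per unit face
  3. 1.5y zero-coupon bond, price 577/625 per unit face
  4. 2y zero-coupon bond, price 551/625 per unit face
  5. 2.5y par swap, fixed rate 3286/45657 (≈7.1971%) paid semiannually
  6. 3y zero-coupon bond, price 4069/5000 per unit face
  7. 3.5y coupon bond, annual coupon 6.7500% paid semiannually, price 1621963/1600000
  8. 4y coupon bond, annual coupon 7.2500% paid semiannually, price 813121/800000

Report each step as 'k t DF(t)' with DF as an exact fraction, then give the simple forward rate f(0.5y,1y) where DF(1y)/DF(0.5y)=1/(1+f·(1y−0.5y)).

1 1/2 9741/10000
2 1 9511/10000
3 3/2 577/625
4 2 551/625
5 5/2 8357/10000
6 3 4069/5000
7 7/2 161/200
8 4 1529/2000
f(0.5y,1y) = ((9741/10000)/(9511/10000) − 1)/(1/2) = 460/9511 ≈ 4.8365%

step 1 [0.5y] bond c/2=21/800: DF=(7997361/8000000 − 21/800·(0))/(1+21/800) = 9741/10000 ≈ 0.974100
step 2 [1y] zero: DF = P = 9511/10000 ≈ 0.951100
step 3 [1.5y] zero: DF = P = 577/625 ≈ 0.923200
step 4 [2y] zero: DF = P = 551/625 ≈ 0.881600
step 5 [2.5y] swap r/2=1643/45657: DF=(1 − 1643/45657·(0.974100+0.951100+0.923200+0.881600))/(1+1643/45657) = 8357/10000 ≈ 0.835700
step 6 [3y] zero: DF = P = 4069/5000 ≈ 0.813800
step 7 [3.5y] bond c/2=27/800: DF=(1621963/1600000 − 27/800·(0.974100+0.951100+0.923200+0.881600+0.835700+0.813800))/(1+27/800) = 161/200 ≈ 0.805000
step 8 [4y] bond c/2=29/800: DF=(813121/800000 − 29/800·(0.974100+0.951100+0.923200+0.881600+0.835700+0.813800+0.805000))/(1+29/800) = 1529/2000 ≈ 0.764500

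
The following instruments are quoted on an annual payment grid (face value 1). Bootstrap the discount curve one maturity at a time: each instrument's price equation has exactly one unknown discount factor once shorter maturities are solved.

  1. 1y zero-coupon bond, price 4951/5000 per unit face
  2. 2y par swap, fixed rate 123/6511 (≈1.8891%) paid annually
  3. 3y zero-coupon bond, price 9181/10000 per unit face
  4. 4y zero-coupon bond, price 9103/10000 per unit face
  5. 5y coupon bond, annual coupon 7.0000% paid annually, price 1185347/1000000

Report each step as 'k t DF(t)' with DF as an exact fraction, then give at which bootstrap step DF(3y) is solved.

step 1 [1y] zero: DF = P = 4951/5000 ≈ 0.990200
step 2 [2y] swap r/1=123/6511: DF=(1 − 123/6511·(0.990200))/(1+123/6511) = 9631/10000 ≈ 0.963100
step 3 [3y] zero: DF = P = 9181/10000 ≈ 0.918100
step 4 [4y] zero: DF = P = 9103/10000 ≈ 0.910300
step 5 [5y] bond c/1=7/100: DF=(1185347/1000000 − 7/100·(0.990200+0.963100+0.918100+0.910300))/(1+7/100) = 2151/2500 ≈ 0.860400

1 1 4951/5000
2 2 9631/10000
3 3 9181/10000
4 4 9103/10000
5 5 2151/2500
DF(3y) is solved at step 3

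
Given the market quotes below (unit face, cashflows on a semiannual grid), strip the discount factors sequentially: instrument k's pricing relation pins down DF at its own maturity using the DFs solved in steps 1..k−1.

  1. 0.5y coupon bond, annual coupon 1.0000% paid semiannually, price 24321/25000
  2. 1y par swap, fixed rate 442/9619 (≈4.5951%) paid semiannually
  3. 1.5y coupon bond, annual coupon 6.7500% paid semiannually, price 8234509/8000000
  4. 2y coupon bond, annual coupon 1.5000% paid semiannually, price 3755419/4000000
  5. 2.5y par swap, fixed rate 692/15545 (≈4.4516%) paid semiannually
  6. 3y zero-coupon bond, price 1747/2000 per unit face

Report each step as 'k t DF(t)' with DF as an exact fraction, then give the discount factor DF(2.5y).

step 1 [0.5y] bond c/2=1/200: DF=(24321/25000 − 1/200·(0))/(1+1/200) = 121/125 ≈ 0.968000
step 2 [1y] swap r/2=221/9619: DF=(1 − 221/9619·(0.968000))/(1+221/9619) = 4779/5000 ≈ 0.955800
step 3 [1.5y] bond c/2=27/800: DF=(8234509/8000000 − 27/800·(0.968000+0.955800))/(1+27/800) = 9329/10000 ≈ 0.932900
step 4 [2y] bond c/2=3/400: DF=(3755419/4000000 − 3/400·(0.968000+0.955800+0.932900))/(1+3/400) = 4553/5000 ≈ 0.910600
step 5 [2.5y] swap r/2=346/15545: DF=(1 − 346/15545·(0.968000+0.955800+0.932900+0.910600))/(1+346/15545) = 4481/5000 ≈ 0.896200
step 6 [3y] zero: DF = P = 1747/2000 ≈ 0.873500

1 1/2 121/125
2 1 4779/5000
3 3/2 9329/10000
4 2 4553/5000
5 5/2 4481/5000
6 3 1747/2000
DF(2.5y) = 4481/5000 ≈ 0.896200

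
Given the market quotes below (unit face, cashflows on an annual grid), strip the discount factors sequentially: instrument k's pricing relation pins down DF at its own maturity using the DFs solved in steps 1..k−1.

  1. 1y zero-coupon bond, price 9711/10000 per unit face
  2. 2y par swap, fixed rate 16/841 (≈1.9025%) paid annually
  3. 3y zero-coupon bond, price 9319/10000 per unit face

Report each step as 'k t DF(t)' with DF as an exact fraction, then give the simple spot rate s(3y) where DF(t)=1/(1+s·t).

step 1 [1y] zero: DF = P = 9711/10000 ≈ 0.971100
step 2 [2y] swap r/1=16/841: DF=(1 − 16/841·(0.971100))/(1+16/841) = 602/625 ≈ 0.963200
step 3 [3y] zero: DF = P = 9319/10000 ≈ 0.931900

1 1 9711/10000
2 2 602/625
3 3 9319/10000
s(3y) = (1/(9319/10000) − 1)/(3) = 227/9319 ≈ 2.4359%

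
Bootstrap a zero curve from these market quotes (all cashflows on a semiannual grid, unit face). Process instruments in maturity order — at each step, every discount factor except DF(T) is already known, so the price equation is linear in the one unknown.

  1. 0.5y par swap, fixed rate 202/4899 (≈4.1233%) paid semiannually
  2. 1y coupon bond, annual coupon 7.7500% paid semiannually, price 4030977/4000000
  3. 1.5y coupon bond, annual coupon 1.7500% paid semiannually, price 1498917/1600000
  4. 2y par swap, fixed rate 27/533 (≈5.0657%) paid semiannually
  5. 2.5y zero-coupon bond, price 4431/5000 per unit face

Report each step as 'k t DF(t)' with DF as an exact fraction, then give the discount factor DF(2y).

1 1/2 4899/5000
2 1 1167/1250
3 3/2 9121/10000
4 2 1811/2000
5 5/2 4431/5000
DF(2y) = 1811/2000 ≈ 0.905500

step 1 [0.5y] swap r/2=101/4899: DF=(1 − 101/4899·(0))/(1+101/4899) = 4899/5000 ≈ 0.979800
step 2 [1y] bond c/2=31/800: DF=(4030977/4000000 − 31/800·(0.979800))/(1+31/800) = 1167/1250 ≈ 0.933600
step 3 [1.5y] bond c/2=7/800: DF=(1498917/1600000 − 7/800·(0.979800+0.933600))/(1+7/800) = 9121/10000 ≈ 0.912100
step 4 [2y] swap r/2=27/1066: DF=(1 − 27/1066·(0.979800+0.933600+0.912100))/(1+27/1066) = 1811/2000 ≈ 0.905500
step 5 [2.5y] zero: DF = P = 4431/5000 ≈ 0.886200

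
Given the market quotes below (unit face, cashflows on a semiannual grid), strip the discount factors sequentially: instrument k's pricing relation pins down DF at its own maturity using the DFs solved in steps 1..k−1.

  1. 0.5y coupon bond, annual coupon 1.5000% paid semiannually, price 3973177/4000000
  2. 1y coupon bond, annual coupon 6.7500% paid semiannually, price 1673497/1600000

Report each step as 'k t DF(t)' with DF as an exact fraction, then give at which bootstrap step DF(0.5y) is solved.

1 1/2 9859/10000
2 1 2449/2500
DF(0.5y) is solved at step 1

step 1 [0.5y] bond c/2=3/400: DF=(3973177/4000000 − 3/400·(0))/(1+3/400) = 9859/10000 ≈ 0.985900
step 2 [1y] bond c/2=27/800: DF=(1673497/1600000 − 27/800·(0.985900))/(1+27/800) = 2449/2500 ≈ 0.979600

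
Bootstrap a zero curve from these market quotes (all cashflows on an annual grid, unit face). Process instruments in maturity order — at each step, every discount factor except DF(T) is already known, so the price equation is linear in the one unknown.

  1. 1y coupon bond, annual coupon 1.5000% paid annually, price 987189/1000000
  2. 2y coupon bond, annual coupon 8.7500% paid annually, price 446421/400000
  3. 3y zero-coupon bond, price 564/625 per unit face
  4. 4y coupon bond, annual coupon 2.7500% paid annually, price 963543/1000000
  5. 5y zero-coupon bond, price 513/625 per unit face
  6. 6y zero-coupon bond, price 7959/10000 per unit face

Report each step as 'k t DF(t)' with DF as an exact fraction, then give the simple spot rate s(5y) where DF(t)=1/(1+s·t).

step 1 [1y] bond c/1=3/200: DF=(987189/1000000 − 3/200·(0))/(1+3/200) = 4863/5000 ≈ 0.972600
step 2 [2y] bond c/1=7/80: DF=(446421/400000 − 7/80·(0.972600))/(1+7/80) = 237/250 ≈ 0.948000
step 3 [3y] zero: DF = P = 564/625 ≈ 0.902400
step 4 [4y] bond c/1=11/400: DF=(963543/1000000 − 11/400·(0.972600+0.948000+0.902400))/(1+11/400) = 4311/5000 ≈ 0.862200
step 5 [5y] zero: DF = P = 513/625 ≈ 0.820800
step 6 [6y] zero: DF = P = 7959/10000 ≈ 0.795900

1 1 4863/5000
2 2 237/250
3 3 564/625
4 4 4311/5000
5 5 513/625
6 6 7959/10000
s(5y) = (1/(513/625) − 1)/(5) = 112/2565 ≈ 4.3665%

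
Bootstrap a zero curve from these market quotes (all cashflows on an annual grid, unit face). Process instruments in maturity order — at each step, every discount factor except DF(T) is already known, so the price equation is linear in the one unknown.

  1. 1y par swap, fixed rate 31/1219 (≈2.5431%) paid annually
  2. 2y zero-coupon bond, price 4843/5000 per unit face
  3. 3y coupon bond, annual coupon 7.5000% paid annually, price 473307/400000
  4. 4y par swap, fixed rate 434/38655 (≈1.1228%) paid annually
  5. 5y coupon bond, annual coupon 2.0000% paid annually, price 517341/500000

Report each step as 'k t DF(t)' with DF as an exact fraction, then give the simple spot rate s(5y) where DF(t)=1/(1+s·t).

step 1 [1y] swap r/1=31/1219: DF=(1 − 31/1219·(0))/(1+31/1219) = 1219/1250 ≈ 0.975200
step 2 [2y] zero: DF = P = 4843/5000 ≈ 0.968600
step 3 [3y] bond c/1=3/40: DF=(473307/400000 − 3/40·(0.975200+0.968600))/(1+3/40) = 9651/10000 ≈ 0.965100
step 4 [4y] swap r/1=434/38655: DF=(1 − 434/38655·(0.975200+0.968600+0.965100))/(1+434/38655) = 4783/5000 ≈ 0.956600
step 5 [5y] bond c/1=1/50: DF=(517341/500000 − 1/50·(0.975200+0.968600+0.965100+0.956600))/(1+1/50) = 4693/5000 ≈ 0.938600

1 1 1219/1250
2 2 4843/5000
3 3 9651/10000
4 4 4783/5000
5 5 4693/5000
s(5y) = (1/(4693/5000) − 1)/(5) = 307/23465 ≈ 1.3083%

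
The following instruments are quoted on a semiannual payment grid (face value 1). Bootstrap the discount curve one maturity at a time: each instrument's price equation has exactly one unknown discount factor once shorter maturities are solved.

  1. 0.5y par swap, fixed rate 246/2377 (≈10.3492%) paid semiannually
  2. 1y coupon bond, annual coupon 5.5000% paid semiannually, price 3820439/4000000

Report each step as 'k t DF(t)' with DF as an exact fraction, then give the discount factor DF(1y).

1 1/2 2377/2500
2 1 9041/10000
DF(1y) = 9041/10000 ≈ 0.904100

step 1 [0.5y] swap r/2=123/2377: DF=(1 − 123/2377·(0))/(1+123/2377) = 2377/2500 ≈ 0.950800
step 2 [1y] bond c/2=11/400: DF=(3820439/4000000 − 11/400·(0.950800))/(1+11/400) = 9041/10000 ≈ 0.904100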